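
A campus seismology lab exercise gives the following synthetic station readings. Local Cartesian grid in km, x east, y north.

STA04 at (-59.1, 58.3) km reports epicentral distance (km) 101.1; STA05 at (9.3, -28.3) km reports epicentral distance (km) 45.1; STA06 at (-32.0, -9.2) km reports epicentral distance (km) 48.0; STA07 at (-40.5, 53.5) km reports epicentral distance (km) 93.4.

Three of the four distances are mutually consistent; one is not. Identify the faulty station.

STA06

Solve using three stations at a time. Using STA04, STA05, STA07 (subtract circle equations pairwise → linear system) gives (x, y) ≈ (-34.2, -39.6).
Distances from that point to each station vs reported:
  STA04: calculated 101.0 vs reported 101.1 → residual 0.1 km
  STA05: calculated 44.9 vs reported 45.1 → residual 0.2 km
  STA06: calculated 30.5 vs reported 48.0 → residual 17.5 km
  STA07: calculated 93.3 vs reported 93.4 → residual 0.1 km
STA04, STA05, STA07 are mutually consistent (residuals ≈ 0); STA06 is off by 17.5 km.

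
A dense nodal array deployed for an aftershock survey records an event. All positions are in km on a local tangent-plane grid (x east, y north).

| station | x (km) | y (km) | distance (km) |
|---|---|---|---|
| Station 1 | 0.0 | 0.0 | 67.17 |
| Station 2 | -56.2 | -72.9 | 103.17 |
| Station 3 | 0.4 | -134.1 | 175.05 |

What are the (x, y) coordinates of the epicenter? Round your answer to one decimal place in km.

Circle about each station: x² + y² = 67.17²; (x + 56.2)² + (y + 72.9)² = 103.17²; (x − 0.4)² + (y + 134.1)² = 175.05².
Subtracting the Station 1 equation from the Station 2 and Station 3 equations removes the quadratic terms:
-112.4 x − 145.8 y = 2340.61
0.8 x − 268.2 y = -8147.72
Solving the 2×2 system: x ≈ -60.0, y ≈ 30.2 km.

x ≈ -60.0 km, y ≈ 30.2 km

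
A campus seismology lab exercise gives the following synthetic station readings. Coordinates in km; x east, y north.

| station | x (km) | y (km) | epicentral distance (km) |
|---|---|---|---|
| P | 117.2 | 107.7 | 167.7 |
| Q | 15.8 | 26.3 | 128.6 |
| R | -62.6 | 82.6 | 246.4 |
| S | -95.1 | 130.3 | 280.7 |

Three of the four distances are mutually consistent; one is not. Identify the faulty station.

R

Solve using three stations at a time. Using P, Q, S (subtract circle equations pairwise → linear system) gives (x, y) ≈ (111.3, -60.0).
Distances from that point to each station vs reported:
  P: calculated 167.8 vs reported 167.7 → residual 0.1 km
  Q: calculated 128.7 vs reported 128.6 → residual 0.1 km
  R: calculated 224.9 vs reported 246.4 → residual 21.5 km
  S: calculated 280.8 vs reported 280.7 → residual 0.1 km
P, Q, S are mutually consistent (residuals ≈ 0); R is off by 21.5 km.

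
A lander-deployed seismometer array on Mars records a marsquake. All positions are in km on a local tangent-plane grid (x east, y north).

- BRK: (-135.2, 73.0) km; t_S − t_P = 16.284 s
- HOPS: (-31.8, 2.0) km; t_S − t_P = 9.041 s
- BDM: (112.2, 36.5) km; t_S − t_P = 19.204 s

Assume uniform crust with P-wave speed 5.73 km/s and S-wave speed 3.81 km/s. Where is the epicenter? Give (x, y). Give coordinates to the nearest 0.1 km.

Distance from S−P lag: d = Δt · v_P v_S / (v_P − v_S) = Δt · (5.73·3.81)/(5.73−3.81) ≈ 11.3705·Δt.
So d_BRK = 185.16, d_HOPS = 102.80, d_BDM = 218.36 km.
Circle about each station: (x + 135.2)² + (y − 73.0)² = 185.16²; (x + 31.8)² + (y − 2.0)² = 102.80²; (x − 112.2)² + (y − 36.5)² = 218.36².
Subtracting the BRK equation from the HOPS and BDM equations removes the quadratic terms:
206.8 x − 142.0 y = 1123.59
494.8 x − 73.0 y = -23083.81
Solving the 2×2 system: x ≈ -60.9, y ≈ -96.6 km.

-60.9 km east, -96.6 km north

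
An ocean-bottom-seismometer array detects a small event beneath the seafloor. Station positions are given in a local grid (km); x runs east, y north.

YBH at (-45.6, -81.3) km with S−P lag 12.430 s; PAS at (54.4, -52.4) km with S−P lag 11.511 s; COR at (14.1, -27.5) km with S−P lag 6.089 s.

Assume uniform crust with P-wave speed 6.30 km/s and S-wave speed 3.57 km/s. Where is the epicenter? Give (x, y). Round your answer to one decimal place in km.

(-11.9, 15.4)

Distance from S−P lag: d = Δt · v_P v_S / (v_P − v_S) = Δt · (6.30·3.57)/(6.30−3.57) ≈ 8.2385·Δt.
So d_YBH = 102.40, d_PAS = 94.83, d_COR = 50.16 km.
Circle about each station: (x + 45.6)² + (y + 81.3)² = 102.40²; (x − 54.4)² + (y + 52.4)² = 94.83²; (x − 14.1)² + (y + 27.5)² = 50.16².
Subtracting the YBH equation from the PAS and COR equations removes the quadratic terms:
200.0 x + 57.8 y = -1490.90
119.4 x + 107.6 y = 235.74
Solving the 2×2 system: x ≈ -11.9, y ≈ 15.4 km.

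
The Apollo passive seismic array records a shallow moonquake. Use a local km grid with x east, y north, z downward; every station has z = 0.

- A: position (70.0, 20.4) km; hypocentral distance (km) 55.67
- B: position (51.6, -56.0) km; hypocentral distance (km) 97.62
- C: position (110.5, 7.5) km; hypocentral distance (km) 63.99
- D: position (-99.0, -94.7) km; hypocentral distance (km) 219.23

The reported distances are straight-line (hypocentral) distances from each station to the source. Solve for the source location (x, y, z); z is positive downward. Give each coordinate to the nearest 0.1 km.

(79.8, 19.7, 54.8)

Each station gives a sphere (x−x_i)² + (y−y_i)² + z² = d_i² (stations at z=0).
Subtracting the A sphere from B and C: z² cancels, leaving linear equations in x and y:
-36.8 x − 152.8 y = -5948.12
81.0 x − 25.8 y = 5954.77
Solving: x ≈ 79.794, y ≈ 19.710 km (keep extra digits for the depth step; rounded: 79.8, 19.7).
Then from the A sphere: z² = 55.67² − (x − 70.0)² − (y − 20.4)² with x = 79.794, y = 19.710, so z ≈ 54.797 ≈ 54.8 km.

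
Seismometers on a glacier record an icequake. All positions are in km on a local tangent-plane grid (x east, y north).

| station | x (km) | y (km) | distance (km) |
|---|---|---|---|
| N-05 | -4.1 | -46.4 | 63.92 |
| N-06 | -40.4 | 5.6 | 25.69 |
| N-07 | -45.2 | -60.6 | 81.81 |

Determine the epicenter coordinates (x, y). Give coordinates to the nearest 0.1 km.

-17.0 km east, 16.2 km north

Circle about each station: (x + 4.1)² + (y + 46.4)² = 63.92²; (x + 40.4)² + (y − 5.6)² = 25.69²; (x + 45.2)² + (y + 60.6)² = 81.81².
Subtracting pairs of circle equations eliminates x²+y² and gives linear equations (the radical axes):
-72.6 x + 104.0 y = 2919.54
-82.2 x − 28.4 y = 938.52
Solving the 2×2 system: x ≈ -17.0, y ≈ 16.2 km.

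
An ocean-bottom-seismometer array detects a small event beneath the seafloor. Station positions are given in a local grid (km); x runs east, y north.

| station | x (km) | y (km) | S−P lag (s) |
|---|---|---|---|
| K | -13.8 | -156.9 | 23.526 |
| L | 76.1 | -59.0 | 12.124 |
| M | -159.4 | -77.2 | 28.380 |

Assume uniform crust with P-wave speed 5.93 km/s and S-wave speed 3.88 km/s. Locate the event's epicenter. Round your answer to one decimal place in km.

123.9 km east, 68.4 km north

Distance from S−P lag: d = Δt · v_P v_S / (v_P − v_S) = Δt · (5.93·3.88)/(5.93−3.88) ≈ 11.2236·Δt.
So d_K = 264.05, d_L = 136.08, d_M = 318.53 km.
Circle about each station: (x + 13.8)² + (y + 156.9)² = 264.05²; (x − 76.1)² + (y + 59.0)² = 136.08²; (x + 159.4)² + (y + 77.2)² = 318.53².
Subtracting the K equation from the L and M equations removes the quadratic terms:
179.8 x + 195.8 y = 35668.80
-291.2 x + 159.4 y = -25178.81
Solving the 2×2 system: x ≈ 123.9, y ≈ 68.4 km.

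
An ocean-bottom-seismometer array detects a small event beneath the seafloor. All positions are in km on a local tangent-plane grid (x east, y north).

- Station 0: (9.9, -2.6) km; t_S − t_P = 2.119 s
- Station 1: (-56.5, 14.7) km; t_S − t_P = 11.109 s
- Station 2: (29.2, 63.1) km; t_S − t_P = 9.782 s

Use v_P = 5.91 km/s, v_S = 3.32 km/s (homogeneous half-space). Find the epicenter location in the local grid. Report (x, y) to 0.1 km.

x ≈ 23.7 km, y ≈ -10.8 km

Distance from S−P lag: d = Δt · v_P v_S / (v_P − v_S) = Δt · (5.91·3.32)/(5.91−3.32) ≈ 7.5758·Δt.
So d_Station 0 = 16.05, d_Station 1 = 84.16, d_Station 2 = 74.11 km.
Circle about each station: (x − 9.9)² + (y + 2.6)² = 16.05²; (x + 56.5)² + (y − 14.7)² = 84.16²; (x − 29.2)² + (y − 63.1)² = 74.11².
Subtracting pairs of circle equations eliminates x²+y² and gives linear equations (the radical axes):
-132.8 x + 34.6 y = -3521.73
38.6 x + 131.4 y = -505.21
Solving the 2×2 system: x ≈ 23.7, y ≈ -10.8 km.
Check against Station 0 (with the unrounded x, y): √((x − 9.9)²+(y + 2.6)²) = 16.06 ≈ 16.05 km. ✓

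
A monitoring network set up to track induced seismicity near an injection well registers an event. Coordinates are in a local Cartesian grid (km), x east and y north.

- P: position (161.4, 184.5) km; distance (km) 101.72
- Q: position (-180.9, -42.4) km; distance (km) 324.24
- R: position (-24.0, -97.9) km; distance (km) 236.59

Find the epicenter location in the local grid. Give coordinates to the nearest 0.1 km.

(112.7, 95.2)

Circle about each station: (x − 161.4)² + (y − 184.5)² = 101.72²; (x + 180.9)² + (y + 42.4)² = 324.24²; (x + 24.0)² + (y + 97.9)² = 236.59².
Subtracting pairs of circle equations eliminates x²+y² and gives linear equations (the radical axes):
-684.6 x − 453.8 y = -120352.26
-370.8 x − 564.8 y = -95557.67
Solving the 2×2 system: x ≈ 112.7, y ≈ 95.2 km.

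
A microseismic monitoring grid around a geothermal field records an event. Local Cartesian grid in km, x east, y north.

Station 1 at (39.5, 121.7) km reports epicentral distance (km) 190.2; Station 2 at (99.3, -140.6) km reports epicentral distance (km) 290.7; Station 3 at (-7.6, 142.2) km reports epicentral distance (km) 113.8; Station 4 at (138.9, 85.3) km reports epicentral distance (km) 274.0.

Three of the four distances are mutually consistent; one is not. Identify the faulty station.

Solve using three stations at a time. Using Station 1, Station 2, Station 4 (subtract circle equations pairwise → linear system) gives (x, y) ≈ (-130.8, 37.0).
Distances from that point to each station vs reported:
  Station 1: calculated 190.2 vs reported 190.2 → residual 0.0 km
  Station 2: calculated 290.7 vs reported 290.7 → residual 0.0 km
  Station 3: calculated 162.0 vs reported 113.8 → residual 48.2 km
  Station 4: calculated 274.0 vs reported 274.0 → residual 0.0 km
Station 1, Station 2, Station 4 are mutually consistent (residuals ≈ 0); Station 3 is off by 48.2 km.

Station 3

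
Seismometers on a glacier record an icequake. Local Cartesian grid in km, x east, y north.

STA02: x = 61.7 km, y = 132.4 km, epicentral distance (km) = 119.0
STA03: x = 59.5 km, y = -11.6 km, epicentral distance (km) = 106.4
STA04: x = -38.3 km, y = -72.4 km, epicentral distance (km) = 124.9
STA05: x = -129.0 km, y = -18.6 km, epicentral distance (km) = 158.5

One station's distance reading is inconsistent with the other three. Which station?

Solve using three stations at a time. Using STA02, STA03, STA04 (subtract circle equations pairwise → linear system) gives (x, y) ≈ (-25.9, 51.9).
Distances from that point to each station vs reported:
  STA02: calculated 119.0 vs reported 119.0 → residual 0.0 km
  STA03: calculated 106.4 vs reported 106.4 → residual 0.0 km
  STA04: calculated 124.9 vs reported 124.9 → residual 0.0 km
  STA05: calculated 124.9 vs reported 158.5 → residual 33.6 km
STA02, STA03, STA04 are mutually consistent (residuals ≈ 0); STA05 is off by 33.6 km.

STA05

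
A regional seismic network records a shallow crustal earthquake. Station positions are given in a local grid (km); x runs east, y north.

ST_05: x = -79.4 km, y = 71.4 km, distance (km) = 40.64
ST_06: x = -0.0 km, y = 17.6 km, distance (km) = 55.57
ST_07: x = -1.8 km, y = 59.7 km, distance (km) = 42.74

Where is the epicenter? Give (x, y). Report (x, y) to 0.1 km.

x ≈ -43.8 km, y ≈ 51.8 km

Circle about each station: (x + 79.4)² + (y − 71.4)² = 40.64²; x² + (y − 17.6)² = 55.57²; (x + 1.8)² + (y − 59.7)² = 42.74².
Subtracting the ST_05 equation from the ST_06 and ST_07 equations removes the quadratic terms:
158.8 x − 107.6 y = -12528.98
155.2 x − 23.4 y = -8010.09
Solving the 2×2 system: x ≈ -43.8, y ≈ 51.8 km.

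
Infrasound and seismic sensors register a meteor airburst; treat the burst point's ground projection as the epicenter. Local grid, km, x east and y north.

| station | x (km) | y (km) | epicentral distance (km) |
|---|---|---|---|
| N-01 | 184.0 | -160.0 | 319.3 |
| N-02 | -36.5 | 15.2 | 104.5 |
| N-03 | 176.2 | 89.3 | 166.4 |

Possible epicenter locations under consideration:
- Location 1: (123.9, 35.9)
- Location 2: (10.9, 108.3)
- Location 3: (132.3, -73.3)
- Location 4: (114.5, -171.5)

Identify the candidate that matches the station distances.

For each candidate, compare |candidate − station| to the reported distance:
Location 1: residuals N-01 114.4, N-02 57.2, N-03 91.7 → max 114.4 km
Location 2: residuals N-01 0.0, N-02 0.0, N-03 0.0 → max 0.0 km
Location 3: residuals N-01 218.4, N-02 86.1, N-03 2.0 → max 218.4 km
Location 4: residuals N-01 248.9, N-02 135.6, N-03 101.6 → max 248.9 km
Only Location 2 has all residuals ≈ 0.

Location 2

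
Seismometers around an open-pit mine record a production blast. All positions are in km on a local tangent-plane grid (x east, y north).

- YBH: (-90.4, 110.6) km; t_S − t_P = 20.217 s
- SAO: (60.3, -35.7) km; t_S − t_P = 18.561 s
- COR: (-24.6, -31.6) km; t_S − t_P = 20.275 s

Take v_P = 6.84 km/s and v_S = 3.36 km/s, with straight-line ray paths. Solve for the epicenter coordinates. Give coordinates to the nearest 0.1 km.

40.7 km east, 85.3 km north

Distance from S−P lag: d = Δt · v_P v_S / (v_P − v_S) = Δt · (6.84·3.36)/(6.84−3.36) ≈ 6.6041·Δt.
So d_YBH = 133.52, d_SAO = 122.58, d_COR = 133.90 km.
Circle about each station: (x + 90.4)² + (y − 110.6)² = 133.52²; (x − 60.3)² + (y + 35.7)² = 122.58²; (x + 24.6)² + (y + 31.6)² = 133.90².
Subtracting the YBH equation from the SAO and COR equations removes the quadratic terms:
301.4 x − 292.6 y = -12692.21
131.6 x − 284.4 y = -18902.42
Solving the 2×2 system: x ≈ 40.7, y ≈ 85.3 km.
Check against YBH (with the unrounded x, y): √((x + 90.4)²+(y − 110.6)²) = 133.51 ≈ 133.52 km. ✓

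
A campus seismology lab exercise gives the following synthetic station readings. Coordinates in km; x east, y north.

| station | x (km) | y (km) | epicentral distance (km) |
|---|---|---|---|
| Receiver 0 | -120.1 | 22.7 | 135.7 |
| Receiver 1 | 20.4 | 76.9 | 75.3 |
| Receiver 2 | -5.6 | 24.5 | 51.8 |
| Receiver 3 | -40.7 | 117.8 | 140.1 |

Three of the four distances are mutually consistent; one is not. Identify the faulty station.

Solve using three stations at a time. Using Receiver 1, Receiver 2, Receiver 3 (subtract circle equations pairwise → linear system) gives (x, y) ≈ (42.2, 4.9).
Distances from that point to each station vs reported:
  Receiver 0: calculated 163.3 vs reported 135.7 → residual 27.6 km
  Receiver 1: calculated 75.2 vs reported 75.3 → residual 0.1 km
  Receiver 2: calculated 51.7 vs reported 51.8 → residual 0.1 km
  Receiver 3: calculated 140.0 vs reported 140.1 → residual 0.1 km
Receiver 1, Receiver 2, Receiver 3 are mutually consistent (residuals ≈ 0); Receiver 0 is off by 27.6 km.

Receiver 0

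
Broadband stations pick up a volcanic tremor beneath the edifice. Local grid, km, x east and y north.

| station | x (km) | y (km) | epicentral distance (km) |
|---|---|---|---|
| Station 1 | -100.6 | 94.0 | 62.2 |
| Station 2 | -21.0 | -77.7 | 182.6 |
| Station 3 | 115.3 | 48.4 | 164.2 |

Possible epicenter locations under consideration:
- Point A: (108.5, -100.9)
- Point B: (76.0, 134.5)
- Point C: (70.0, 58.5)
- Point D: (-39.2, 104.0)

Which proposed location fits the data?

Point D

For each candidate, compare |candidate − station| to the reported distance:
Point A: residuals Station 1 223.6, Station 2 51.0, Station 3 14.7 → max 223.6 km
Point B: residuals Station 1 119.0, Station 2 50.7, Station 3 69.6 → max 119.0 km
Point C: residuals Station 1 112.1, Station 2 18.8, Station 3 117.8 → max 117.8 km
Point D: residuals Station 1 0.0, Station 2 0.0, Station 3 0.0 → max 0.0 km
Only Point D has all residuals ≈ 0.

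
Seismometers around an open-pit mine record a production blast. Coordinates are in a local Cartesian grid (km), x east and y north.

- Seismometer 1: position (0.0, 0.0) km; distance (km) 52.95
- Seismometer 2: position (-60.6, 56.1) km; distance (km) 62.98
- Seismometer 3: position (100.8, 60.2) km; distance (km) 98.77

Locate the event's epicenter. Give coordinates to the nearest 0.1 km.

(2.3, 52.9)

Circle about each station: x² + y² = 52.95²; (x + 60.6)² + (y − 56.1)² = 62.98²; (x − 100.8)² + (y − 60.2)² = 98.77².
Subtracting the Seismometer 1 equation from the Seismometer 2 and Seismometer 3 equations removes the quadratic terms:
-121.2 x + 112.2 y = 5656.79
201.6 x + 120.4 y = 6832.87
Solving the 2×2 system: x ≈ 2.3, y ≈ 52.9 km.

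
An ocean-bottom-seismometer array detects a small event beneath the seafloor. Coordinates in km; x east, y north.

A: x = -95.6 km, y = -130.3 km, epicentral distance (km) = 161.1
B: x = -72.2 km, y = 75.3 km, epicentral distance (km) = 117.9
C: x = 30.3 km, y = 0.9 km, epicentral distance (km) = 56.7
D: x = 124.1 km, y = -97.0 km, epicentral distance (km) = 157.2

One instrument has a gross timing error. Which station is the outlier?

A

Solve using three stations at a time. Using B, C, D (subtract circle equations pairwise → linear system) gives (x, y) ≈ (-17.6, -29.1).
Distances from that point to each station vs reported:
  A: calculated 127.8 vs reported 161.1 → residual 33.3 km
  B: calculated 117.8 vs reported 117.9 → residual 0.1 km
  C: calculated 56.5 vs reported 56.7 → residual 0.2 km
  D: calculated 157.1 vs reported 157.2 → residual 0.1 km
B, C, D are mutually consistent (residuals ≈ 0); A is off by 33.3 km.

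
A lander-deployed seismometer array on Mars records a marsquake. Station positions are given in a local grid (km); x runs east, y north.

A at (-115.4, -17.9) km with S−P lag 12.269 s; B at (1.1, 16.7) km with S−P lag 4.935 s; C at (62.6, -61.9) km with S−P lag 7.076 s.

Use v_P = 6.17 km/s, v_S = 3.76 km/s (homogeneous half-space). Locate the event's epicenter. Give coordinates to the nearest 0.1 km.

2.0 km east, -30.8 km north

Distance from S−P lag: d = Δt · v_P v_S / (v_P − v_S) = Δt · (6.17·3.76)/(6.17−3.76) ≈ 9.6262·Δt.
So d_A = 118.10, d_B = 47.51, d_C = 68.12 km.
Circle about each station: (x + 115.4)² + (y + 17.9)² = 118.10²; (x − 1.1)² + (y − 16.7)² = 47.51²; (x − 62.6)² + (y + 61.9)² = 68.12².
Subtracting pairs of circle equations eliminates x²+y² and gives linear equations (the radical axes):
233.0 x + 69.2 y = -1667.06
356.0 x − 88.0 y = 3420.08
Solving the 2×2 system: x ≈ 2.0, y ≈ -30.8 km.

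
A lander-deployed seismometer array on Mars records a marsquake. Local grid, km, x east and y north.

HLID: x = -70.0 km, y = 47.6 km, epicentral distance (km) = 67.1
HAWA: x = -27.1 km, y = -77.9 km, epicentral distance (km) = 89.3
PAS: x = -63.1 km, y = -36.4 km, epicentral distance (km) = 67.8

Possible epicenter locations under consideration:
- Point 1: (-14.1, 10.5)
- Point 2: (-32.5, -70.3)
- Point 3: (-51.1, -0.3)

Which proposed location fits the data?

Point 1

For each candidate, compare |candidate − station| to the reported distance:
Point 1: residuals HLID 0.0, HAWA 0.1, PAS 0.0 → max 0.1 km
Point 2: residuals HLID 56.6, HAWA 80.0, PAS 22.1 → max 80.0 km
Point 3: residuals HLID 15.6, HAWA 8.1, PAS 29.8 → max 29.8 km
Only Point 1 has all residuals ≈ 0.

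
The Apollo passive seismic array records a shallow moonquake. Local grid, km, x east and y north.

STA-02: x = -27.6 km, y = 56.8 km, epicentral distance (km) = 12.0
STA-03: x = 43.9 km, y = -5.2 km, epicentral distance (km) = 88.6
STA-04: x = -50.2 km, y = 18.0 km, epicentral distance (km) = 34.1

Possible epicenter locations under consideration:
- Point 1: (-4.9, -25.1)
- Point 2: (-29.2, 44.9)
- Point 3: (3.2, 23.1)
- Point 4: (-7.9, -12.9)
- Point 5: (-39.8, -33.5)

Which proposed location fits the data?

For each candidate, compare |candidate − station| to the reported distance:
Point 1: residuals STA-02 73.0, STA-03 35.9, STA-04 28.4 → max 73.0 km
Point 2: residuals STA-02 0.0, STA-03 0.0, STA-04 0.0 → max 0.0 km
Point 3: residuals STA-02 33.7, STA-03 39.0, STA-04 19.5 → max 39.0 km
Point 4: residuals STA-02 60.4, STA-03 36.2, STA-04 18.3 → max 60.4 km
Point 5: residuals STA-02 79.1, STA-03 0.2, STA-04 18.4 → max 79.1 km
Only Point 2 has all residuals ≈ 0.

Point 2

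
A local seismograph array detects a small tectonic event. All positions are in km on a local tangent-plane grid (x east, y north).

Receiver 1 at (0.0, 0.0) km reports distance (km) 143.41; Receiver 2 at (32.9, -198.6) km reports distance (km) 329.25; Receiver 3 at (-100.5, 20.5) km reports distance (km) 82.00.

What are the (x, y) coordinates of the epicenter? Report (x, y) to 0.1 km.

Circle about each station: x² + y² = 143.41²; (x − 32.9)² + (y + 198.6)² = 329.25²; (x + 100.5)² + (y − 20.5)² = 82.00².
Subtracting pairs of circle equations eliminates x²+y² and gives linear equations (the radical axes):
65.8 x − 397.2 y = -47314.76
-201.0 x + 41.0 y = 24362.93
Solving the 2×2 system: x ≈ -100.3, y ≈ 102.5 km.

-100.3 km east, 102.5 km north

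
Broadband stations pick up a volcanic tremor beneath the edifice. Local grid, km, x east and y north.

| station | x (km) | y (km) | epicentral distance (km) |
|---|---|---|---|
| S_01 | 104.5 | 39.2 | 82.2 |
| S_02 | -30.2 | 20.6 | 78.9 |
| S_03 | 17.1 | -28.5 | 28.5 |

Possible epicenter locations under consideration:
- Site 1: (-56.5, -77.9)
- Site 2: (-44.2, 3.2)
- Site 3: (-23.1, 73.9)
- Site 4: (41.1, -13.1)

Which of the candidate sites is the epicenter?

For each candidate, compare |candidate − station| to the reported distance:
Site 1: residuals S_01 116.9, S_02 23.1, S_03 60.1 → max 116.9 km
Site 2: residuals S_01 70.8, S_02 56.6, S_03 40.5 → max 70.8 km
Site 3: residuals S_01 50.0, S_02 25.1, S_03 81.5 → max 81.5 km
Site 4: residuals S_01 0.0, S_02 0.0, S_03 0.0 → max 0.0 km
Only Site 4 has all residuals ≈ 0.

Site 4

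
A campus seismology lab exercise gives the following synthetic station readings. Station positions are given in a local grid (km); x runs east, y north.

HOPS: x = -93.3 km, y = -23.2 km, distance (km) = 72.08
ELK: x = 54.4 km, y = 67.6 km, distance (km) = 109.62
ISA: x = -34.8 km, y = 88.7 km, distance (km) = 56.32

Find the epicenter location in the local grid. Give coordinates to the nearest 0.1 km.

Circle about each station: (x + 93.3)² + (y + 23.2)² = 72.08²; (x − 54.4)² + (y − 67.6)² = 109.62²; (x + 34.8)² + (y − 88.7)² = 56.32².
Subtracting pairs of circle equations eliminates x²+y² and gives linear equations (the radical axes):
295.4 x + 181.6 y = -8535.03
117.0 x + 223.8 y = 1859.18
Solving the 2×2 system: x ≈ -50.1, y ≈ 34.5 km.

x ≈ -50.1 km, y ≈ 34.5 km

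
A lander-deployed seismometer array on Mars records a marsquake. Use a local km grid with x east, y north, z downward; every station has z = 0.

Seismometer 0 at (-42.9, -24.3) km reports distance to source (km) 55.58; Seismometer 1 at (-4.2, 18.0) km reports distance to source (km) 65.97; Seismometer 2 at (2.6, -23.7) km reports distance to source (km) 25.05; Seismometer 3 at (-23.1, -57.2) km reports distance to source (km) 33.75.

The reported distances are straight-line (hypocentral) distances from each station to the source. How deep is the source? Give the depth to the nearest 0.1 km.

depth ≈ 10.0 km

Each station gives a sphere (x−x_i)² + (y−y_i)² + z² = d_i² (stations at z=0).
Subtracting the Seismometer 0 sphere from Seismometer 1 and Seismometer 2: z² cancels, leaving linear equations in x and y:
77.4 x + 84.6 y = -3352.16
91.0 x + 1.2 y = 599.18
Solving: x ≈ 7.194, y ≈ -46.205 km (keep extra digits for the depth step; rounded: 7.2, -46.2).
Then from the Seismometer 0 sphere: z² = 55.58² − (x + 42.9)² − (y + 24.3)² with x = 7.194, y = -46.205, so z ≈ 9.995 ≈ 10.0 km.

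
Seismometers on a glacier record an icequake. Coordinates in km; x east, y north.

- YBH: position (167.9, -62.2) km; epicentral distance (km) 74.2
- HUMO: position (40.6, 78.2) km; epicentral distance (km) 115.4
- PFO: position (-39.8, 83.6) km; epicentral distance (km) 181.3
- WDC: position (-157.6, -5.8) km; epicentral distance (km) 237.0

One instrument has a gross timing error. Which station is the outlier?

WDC

Solve using three stations at a time. Using YBH, HUMO, PFO (subtract circle equations pairwise → linear system) gives (x, y) ≈ (115.9, -9.2).
Distances from that point to each station vs reported:
  YBH: calculated 74.2 vs reported 74.2 → residual 0.0 km
  HUMO: calculated 115.4 vs reported 115.4 → residual 0.0 km
  PFO: calculated 181.3 vs reported 181.3 → residual 0.0 km
  WDC: calculated 273.6 vs reported 237.0 → residual 36.6 km
YBH, HUMO, PFO are mutually consistent (residuals ≈ 0); WDC is off by 36.6 km.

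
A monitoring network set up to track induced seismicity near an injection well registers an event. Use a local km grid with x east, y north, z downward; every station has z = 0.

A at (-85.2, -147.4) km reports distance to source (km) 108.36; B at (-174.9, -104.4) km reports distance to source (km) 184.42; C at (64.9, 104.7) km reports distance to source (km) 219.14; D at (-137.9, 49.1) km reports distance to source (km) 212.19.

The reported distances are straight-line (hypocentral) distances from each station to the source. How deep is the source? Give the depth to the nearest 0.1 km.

39.2 km

Each station gives a sphere (x−x_i)² + (y−y_i)² + z² = d_i² (stations at z=0).
Subtracting the A sphere from B and C: z² cancels, leaving linear equations in x and y:
-179.4 x + 86.0 y = -9765.28
300.2 x + 504.2 y = -50092.15
Solving: x ≈ 5.296, y ≈ -102.503 km (keep extra digits for the depth step; rounded: 5.3, -102.5).
Then from the A sphere: z² = 108.36² − (x + 85.2)² − (y + 147.4)² with x = 5.296, y = -102.503, so z ≈ 39.200 ≈ 39.2 km.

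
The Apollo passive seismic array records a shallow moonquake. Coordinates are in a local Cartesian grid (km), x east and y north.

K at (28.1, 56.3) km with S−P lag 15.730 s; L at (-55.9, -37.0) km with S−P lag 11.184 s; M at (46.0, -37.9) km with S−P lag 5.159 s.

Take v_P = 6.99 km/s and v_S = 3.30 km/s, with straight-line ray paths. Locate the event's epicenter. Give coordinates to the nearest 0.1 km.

Distance from S−P lag: d = Δt · v_P v_S / (v_P − v_S) = Δt · (6.99·3.30)/(6.99−3.30) ≈ 6.2512·Δt.
So d_K = 98.33, d_L = 69.91, d_M = 32.25 km.
Circle about each station: (x − 28.1)² + (y − 56.3)² = 98.33²; (x + 55.9)² + (y + 37.0)² = 69.91²; (x − 46.0)² + (y + 37.9)² = 32.25².
Subtracting pairs of circle equations eliminates x²+y² and gives linear equations (the radical axes):
-168.0 x − 186.6 y = 5315.89
35.8 x − 188.4 y = 8221.84
Solving the 2×2 system: x ≈ 13.9, y ≈ -41.0 km.

x ≈ 13.9 km, y ≈ -41.0 km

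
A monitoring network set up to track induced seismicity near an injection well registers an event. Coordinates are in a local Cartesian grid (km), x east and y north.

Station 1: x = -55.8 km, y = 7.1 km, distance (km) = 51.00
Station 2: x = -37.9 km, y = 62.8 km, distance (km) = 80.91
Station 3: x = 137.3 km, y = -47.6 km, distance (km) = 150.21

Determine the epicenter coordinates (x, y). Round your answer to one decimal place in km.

x ≈ -8.8 km, y ≈ -12.7 km

Circle about each station: (x + 55.8)² + (y − 7.1)² = 51.00²; (x + 37.9)² + (y − 62.8)² = 80.91²; (x − 137.3)² + (y + 47.6)² = 150.21².
Subtracting pairs of circle equations eliminates x²+y² and gives linear equations (the radical axes):
35.8 x + 111.4 y = -1729.23
386.2 x − 109.4 y = -2009.04
Solving the 2×2 system: x ≈ -8.8, y ≈ -12.7 km.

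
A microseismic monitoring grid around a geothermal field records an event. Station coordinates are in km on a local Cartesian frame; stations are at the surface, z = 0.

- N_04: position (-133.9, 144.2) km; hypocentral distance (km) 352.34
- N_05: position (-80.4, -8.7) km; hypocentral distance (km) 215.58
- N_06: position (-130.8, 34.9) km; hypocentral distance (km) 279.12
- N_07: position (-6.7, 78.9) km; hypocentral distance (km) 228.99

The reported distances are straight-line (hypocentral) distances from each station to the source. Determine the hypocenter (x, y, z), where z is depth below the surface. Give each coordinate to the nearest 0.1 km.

x ≈ 95.0 km, y ≈ -115.5 km, depth ≈ 65.6 km

Each station gives a sphere (x−x_i)² + (y−y_i)² + z² = d_i² (stations at z=0).
Subtracting the N_04 sphere from N_05 and N_06: z² cancels, leaving linear equations in x and y:
107.0 x − 305.8 y = 45485.74
6.2 x − 218.6 y = 25839.30
Solving: x ≈ 94.980, y ≈ -115.510 km (keep extra digits for the depth step; rounded: 95.0, -115.5).
Then from the N_04 sphere: z² = 352.34² − (x + 133.9)² − (y − 144.2)² with x = 94.980, y = -115.510, so z ≈ 65.636 ≈ 65.6 km.
Check against N_07 (with the unrounded solution): distance 229.00 ≈ 228.99 km. ✓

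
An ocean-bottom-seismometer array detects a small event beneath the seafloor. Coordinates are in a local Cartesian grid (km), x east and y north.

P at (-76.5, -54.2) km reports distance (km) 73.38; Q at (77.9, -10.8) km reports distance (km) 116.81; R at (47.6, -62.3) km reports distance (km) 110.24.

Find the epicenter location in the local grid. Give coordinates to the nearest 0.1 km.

-37.4 km east, 7.9 km north

Circle about each station: (x + 76.5)² + (y + 54.2)² = 73.38²; (x − 77.9)² + (y + 10.8)² = 116.81²; (x − 47.6)² + (y + 62.3)² = 110.24².
Subtracting pairs of circle equations eliminates x²+y² and gives linear equations (the radical axes):
308.8 x + 86.8 y = -10864.79
248.2 x − 16.2 y = -9411.07
Solving the 2×2 system: x ≈ -37.4, y ≈ 7.9 km.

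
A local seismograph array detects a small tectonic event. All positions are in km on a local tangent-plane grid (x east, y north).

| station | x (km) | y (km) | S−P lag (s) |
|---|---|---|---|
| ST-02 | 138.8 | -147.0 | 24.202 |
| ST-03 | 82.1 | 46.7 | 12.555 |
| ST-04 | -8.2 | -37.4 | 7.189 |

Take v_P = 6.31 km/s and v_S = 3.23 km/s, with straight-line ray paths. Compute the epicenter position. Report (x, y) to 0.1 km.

(37.2, -23.2)

Distance from S−P lag: d = Δt · v_P v_S / (v_P − v_S) = Δt · (6.31·3.23)/(6.31−3.23) ≈ 6.6173·Δt.
So d_ST-02 = 160.15, d_ST-03 = 83.08, d_ST-04 = 47.57 km.
Circle about each station: (x − 138.8)² + (y + 147.0)² = 160.15²; (x − 82.1)² + (y − 46.7)² = 83.08²; (x + 8.2)² + (y + 37.4)² = 47.57².
Subtracting pairs of circle equations eliminates x²+y² and gives linear equations (the radical axes):
-113.4 x + 387.4 y = -13207.40
-294.0 x + 219.2 y = -16023.32
Solving the 2×2 system: x ≈ 37.2, y ≈ -23.2 km.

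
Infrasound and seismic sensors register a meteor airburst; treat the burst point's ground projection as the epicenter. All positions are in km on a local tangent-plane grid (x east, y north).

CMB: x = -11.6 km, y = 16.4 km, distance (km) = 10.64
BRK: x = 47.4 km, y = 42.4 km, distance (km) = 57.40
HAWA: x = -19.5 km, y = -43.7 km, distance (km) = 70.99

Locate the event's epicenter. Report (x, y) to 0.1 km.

Circle about each station: (x + 11.6)² + (y − 16.4)² = 10.64²; (x − 47.4)² + (y − 42.4)² = 57.40²; (x + 19.5)² + (y + 43.7)² = 70.99².
Subtracting pairs of circle equations eliminates x²+y² and gives linear equations (the radical axes):
118.0 x + 52.0 y = 459.45
-15.8 x − 120.2 y = -3039.95
Solving the 2×2 system: x ≈ -7.7, y ≈ 26.3 km.
Check against CMB (with the unrounded x, y): √((x + 11.6)²+(y − 16.4)²) = 10.64 ≈ 10.64 km. ✓

-7.7 km east, 26.3 km north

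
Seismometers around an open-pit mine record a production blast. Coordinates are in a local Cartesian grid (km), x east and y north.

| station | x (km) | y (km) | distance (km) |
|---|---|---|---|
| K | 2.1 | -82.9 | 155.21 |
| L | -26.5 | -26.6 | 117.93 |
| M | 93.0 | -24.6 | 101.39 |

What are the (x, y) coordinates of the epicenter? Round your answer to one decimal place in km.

x ≈ 46.9 km, y ≈ 65.7 km

Circle about each station: (x − 2.1)² + (y + 82.9)² = 155.21²; (x + 26.5)² + (y + 26.6)² = 117.93²; (x − 93.0)² + (y + 24.6)² = 101.39².
Subtracting the K equation from the L and M equations removes the quadratic terms:
-57.2 x + 112.6 y = 4715.65
181.8 x + 116.6 y = 16187.55
Solving the 2×2 system: x ≈ 46.9, y ≈ 65.7 km.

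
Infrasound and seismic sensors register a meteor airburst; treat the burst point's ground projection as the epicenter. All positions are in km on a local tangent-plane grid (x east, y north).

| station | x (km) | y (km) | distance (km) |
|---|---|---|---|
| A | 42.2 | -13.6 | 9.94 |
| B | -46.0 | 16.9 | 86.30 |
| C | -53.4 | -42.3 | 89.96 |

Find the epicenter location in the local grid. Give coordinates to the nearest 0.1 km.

Circle about each station: (x − 42.2)² + (y + 13.6)² = 9.94²; (x + 46.0)² + (y − 16.9)² = 86.30²; (x + 53.4)² + (y + 42.3)² = 89.96².
Subtracting pairs of circle equations eliminates x²+y² and gives linear equations (the radical axes):
-176.4 x + 61.0 y = -6913.08
-191.2 x − 57.4 y = -5318.95
Solving the 2×2 system: x ≈ 33.1, y ≈ -17.6 km.
Check against A (with the unrounded x, y): √((x − 42.2)²+(y + 13.6)²) = 9.94 ≈ 9.94 km. ✓

(33.1, -17.6)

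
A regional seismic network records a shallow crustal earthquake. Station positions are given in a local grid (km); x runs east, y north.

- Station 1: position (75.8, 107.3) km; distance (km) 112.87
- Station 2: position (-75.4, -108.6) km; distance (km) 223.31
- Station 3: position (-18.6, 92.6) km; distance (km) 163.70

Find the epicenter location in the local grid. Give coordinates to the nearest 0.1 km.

x ≈ 118.2 km, y ≈ 2.7 km

Circle about each station: (x − 75.8)² + (y − 107.3)² = 112.87²; (x + 75.4)² + (y + 108.6)² = 223.31²; (x + 18.6)² + (y − 92.6)² = 163.70².
Subtracting pairs of circle equations eliminates x²+y² and gives linear equations (the radical axes):
-302.4 x − 431.8 y = -36907.53
-188.8 x − 29.4 y = -22396.26
Solving the 2×2 system: x ≈ 118.2, y ≈ 2.7 km.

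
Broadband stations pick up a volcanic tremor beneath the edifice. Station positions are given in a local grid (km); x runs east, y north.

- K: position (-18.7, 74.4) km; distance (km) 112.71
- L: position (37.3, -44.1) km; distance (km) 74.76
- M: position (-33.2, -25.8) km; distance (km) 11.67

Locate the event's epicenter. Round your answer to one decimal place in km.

Circle about each station: (x + 18.7)² + (y − 74.4)² = 112.71²; (x − 37.3)² + (y + 44.1)² = 74.76²; (x + 33.2)² + (y + 25.8)² = 11.67².
Subtracting pairs of circle equations eliminates x²+y² and gives linear equations (the radical axes):
112.0 x − 237.0 y = 4565.54
-29.0 x − 200.4 y = 8450.19
Solving the 2×2 system: x ≈ -37.1, y ≈ -36.8 km.

-37.1 km east, -36.8 km north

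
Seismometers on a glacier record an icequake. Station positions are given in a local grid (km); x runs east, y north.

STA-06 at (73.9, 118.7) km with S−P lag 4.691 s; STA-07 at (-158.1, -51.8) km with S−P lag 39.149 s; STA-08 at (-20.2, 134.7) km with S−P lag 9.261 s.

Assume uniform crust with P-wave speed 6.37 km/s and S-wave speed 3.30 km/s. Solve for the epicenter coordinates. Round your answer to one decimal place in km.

42.6 km east, 125.9 km north

Distance from S−P lag: d = Δt · v_P v_S / (v_P − v_S) = Δt · (6.37·3.30)/(6.37−3.30) ≈ 6.8472·Δt.
So d_STA-06 = 32.12, d_STA-07 = 268.06, d_STA-08 = 63.41 km.
Circle about each station: (x − 73.9)² + (y − 118.7)² = 32.12²; (x + 158.1)² + (y + 51.8)² = 268.06²; (x + 20.2)² + (y − 134.7)² = 63.41².
Subtracting pairs of circle equations eliminates x²+y² and gives linear equations (the radical axes):
-464.0 x − 341.0 y = -62696.52
-188.2 x + 32.0 y = -3987.90
Solving the 2×2 system: x ≈ 42.6, y ≈ 125.9 km.
Check against STA-06 (with the unrounded x, y): √((x − 73.9)²+(y − 118.7)²) = 32.12 ≈ 32.12 km. ✓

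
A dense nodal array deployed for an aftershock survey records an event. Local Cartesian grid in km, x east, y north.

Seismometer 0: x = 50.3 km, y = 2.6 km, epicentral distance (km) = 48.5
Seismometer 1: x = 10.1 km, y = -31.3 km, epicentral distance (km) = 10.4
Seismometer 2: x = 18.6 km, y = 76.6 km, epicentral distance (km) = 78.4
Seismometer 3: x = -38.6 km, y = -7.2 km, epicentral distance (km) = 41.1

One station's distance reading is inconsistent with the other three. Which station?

Seismometer 1

Solve using three stations at a time. Using Seismometer 0, Seismometer 2, Seismometer 3 (subtract circle equations pairwise → linear system) gives (x, y) ≈ (1.9, 0.0).
Distances from that point to each station vs reported:
  Seismometer 0: calculated 48.5 vs reported 48.5 → residual 0.0 km
  Seismometer 1: calculated 32.4 vs reported 10.4 → residual 22.0 km
  Seismometer 2: calculated 78.4 vs reported 78.4 → residual 0.0 km
  Seismometer 3: calculated 41.1 vs reported 41.1 → residual 0.0 km
Seismometer 0, Seismometer 2, Seismometer 3 are mutually consistent (residuals ≈ 0); Seismometer 1 is off by 22.0 km.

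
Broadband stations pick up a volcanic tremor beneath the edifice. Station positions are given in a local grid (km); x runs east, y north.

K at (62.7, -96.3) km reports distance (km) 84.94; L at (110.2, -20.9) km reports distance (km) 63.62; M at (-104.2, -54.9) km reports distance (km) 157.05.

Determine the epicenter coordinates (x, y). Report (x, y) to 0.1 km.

47.1 km east, -12.8 km north

Circle about each station: (x − 62.7)² + (y + 96.3)² = 84.94²; (x − 110.2)² + (y + 20.9)² = 63.62²; (x + 104.2)² + (y + 54.9)² = 157.05².
Subtracting the K equation from the L and M equations removes the quadratic terms:
95.0 x + 150.8 y = 2543.17
-333.8 x + 82.8 y = -16783.23
Solving the 2×2 system: x ≈ 47.1, y ≈ -12.8 km.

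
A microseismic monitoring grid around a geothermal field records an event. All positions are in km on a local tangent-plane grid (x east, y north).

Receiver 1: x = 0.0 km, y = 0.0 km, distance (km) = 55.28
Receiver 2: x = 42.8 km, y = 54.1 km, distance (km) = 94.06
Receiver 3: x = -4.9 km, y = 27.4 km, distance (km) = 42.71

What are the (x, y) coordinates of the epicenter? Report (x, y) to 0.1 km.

Circle about each station: x² + y² = 55.28²; (x − 42.8)² + (y − 54.1)² = 94.06²; (x + 4.9)² + (y − 27.4)² = 42.71².
Subtracting the Receiver 1 equation from the Receiver 2 and Receiver 3 equations removes the quadratic terms:
85.6 x + 108.2 y = -1032.76
-9.8 x + 54.8 y = 2006.50
Solving the 2×2 system: x ≈ -47.6, y ≈ 28.1 km.

-47.6 km east, 28.1 km north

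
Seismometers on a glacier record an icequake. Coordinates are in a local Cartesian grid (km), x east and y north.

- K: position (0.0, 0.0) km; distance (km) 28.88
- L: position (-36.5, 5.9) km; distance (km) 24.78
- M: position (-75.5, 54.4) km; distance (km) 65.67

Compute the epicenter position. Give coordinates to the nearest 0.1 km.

Circle about each station: x² + y² = 28.88²; (x + 36.5)² + (y − 5.9)² = 24.78²; (x + 75.5)² + (y − 54.4)² = 65.67².
Subtracting pairs of circle equations eliminates x²+y² and gives linear equations (the radical axes):
-73.0 x + 11.8 y = 1587.07
-151.0 x + 108.8 y = 5181.12
Solving the 2×2 system: x ≈ -18.1, y ≈ 22.5 km.
Check against K (with the unrounded x, y): √(x²+y²) = 28.87 ≈ 28.88 km. ✓

x ≈ -18.1 km, y ≈ 22.5 km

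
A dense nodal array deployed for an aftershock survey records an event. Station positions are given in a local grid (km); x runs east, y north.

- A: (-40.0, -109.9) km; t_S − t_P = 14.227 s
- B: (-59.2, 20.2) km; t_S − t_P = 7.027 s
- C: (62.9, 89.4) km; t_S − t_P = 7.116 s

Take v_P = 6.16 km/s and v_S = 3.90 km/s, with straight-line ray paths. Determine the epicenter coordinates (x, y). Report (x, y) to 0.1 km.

Distance from S−P lag: d = Δt · v_P v_S / (v_P − v_S) = Δt · (6.16·3.90)/(6.16−3.90) ≈ 10.6301·Δt.
So d_A = 151.23, d_B = 74.70, d_C = 75.64 km.
Circle about each station: (x + 40.0)² + (y + 109.9)² = 151.23²; (x + 59.2)² + (y − 20.2)² = 74.70²; (x − 62.9)² + (y − 89.4)² = 75.64².
Subtracting pairs of circle equations eliminates x²+y² and gives linear equations (the radical axes):
-38.4 x + 260.2 y = 7525.09
205.8 x + 398.6 y = 15419.86
Solving the 2×2 system: x ≈ 14.7, y ≈ 31.1 km.

14.7 km east, 31.1 km north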